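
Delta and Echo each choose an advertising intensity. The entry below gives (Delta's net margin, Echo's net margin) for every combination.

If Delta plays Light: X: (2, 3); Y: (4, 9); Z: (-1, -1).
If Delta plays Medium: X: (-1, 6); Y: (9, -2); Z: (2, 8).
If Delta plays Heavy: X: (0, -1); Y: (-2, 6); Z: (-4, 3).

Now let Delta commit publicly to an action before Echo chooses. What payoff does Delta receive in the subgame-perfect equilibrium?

Solve by backward induction (Delta leads).
- Light: Echo compares 3, 9, -1 and picks Y; Delta would get 4.
- Medium: Echo compares 6, -2, 8 and picks Z; Delta would get 2.
- Heavy: Echo compares -1, 6, 3 and picks Y; Delta would get -2.
Maximizing over 4, 2, -2, Delta chooses Light. Subgame-perfect outcome: (Light, Y) with payoffs (4, 9).

4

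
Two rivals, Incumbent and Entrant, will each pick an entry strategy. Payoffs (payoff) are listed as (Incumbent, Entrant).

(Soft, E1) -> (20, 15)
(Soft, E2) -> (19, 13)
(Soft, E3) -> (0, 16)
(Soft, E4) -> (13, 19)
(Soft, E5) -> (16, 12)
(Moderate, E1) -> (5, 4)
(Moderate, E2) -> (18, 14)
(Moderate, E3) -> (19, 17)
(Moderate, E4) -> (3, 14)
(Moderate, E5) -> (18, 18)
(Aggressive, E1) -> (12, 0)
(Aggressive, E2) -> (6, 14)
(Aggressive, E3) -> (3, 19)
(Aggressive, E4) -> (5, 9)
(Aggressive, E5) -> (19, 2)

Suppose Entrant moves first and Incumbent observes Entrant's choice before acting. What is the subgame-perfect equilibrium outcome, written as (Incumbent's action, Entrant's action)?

(Soft, E4)

Backward induction with Entrant moving first.
- E1: Incumbent compares 20, 5, 12 and picks Soft; Entrant would get 15.
- E2: Incumbent compares 19, 18, 6 and picks Soft; Entrant would get 13.
- E3: Incumbent compares 0, 19, 3 and picks Moderate; Entrant would get 17.
- E4: Incumbent compares 13, 3, 5 and picks Soft; Entrant would get 19.
- E5: Incumbent compares 16, 18, 19 and picks Aggressive; Entrant would get 2.
Among 15, 13, 17, 19, 2, the best is 19 at E4. Subgame-perfect outcome: (Soft, E4) with payoffs (13, 19).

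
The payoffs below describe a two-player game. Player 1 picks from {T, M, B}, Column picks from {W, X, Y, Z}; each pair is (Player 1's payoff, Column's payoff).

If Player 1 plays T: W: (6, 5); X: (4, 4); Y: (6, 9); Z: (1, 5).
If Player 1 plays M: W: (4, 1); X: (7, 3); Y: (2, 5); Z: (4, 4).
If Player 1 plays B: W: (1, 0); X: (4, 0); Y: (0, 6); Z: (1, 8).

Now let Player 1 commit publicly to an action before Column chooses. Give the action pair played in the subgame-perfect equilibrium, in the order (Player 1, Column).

(T, Y)

Backward induction with Player 1 moving first.
- T: BR = Y, leader payoff 6.
- M: BR = Y, leader payoff 2.
- B: BR = Z, leader payoff 1.
Maximizing over 6, 2, 1, Player 1 chooses T. Subgame-perfect outcome: (T, Y) with payoffs (6, 9).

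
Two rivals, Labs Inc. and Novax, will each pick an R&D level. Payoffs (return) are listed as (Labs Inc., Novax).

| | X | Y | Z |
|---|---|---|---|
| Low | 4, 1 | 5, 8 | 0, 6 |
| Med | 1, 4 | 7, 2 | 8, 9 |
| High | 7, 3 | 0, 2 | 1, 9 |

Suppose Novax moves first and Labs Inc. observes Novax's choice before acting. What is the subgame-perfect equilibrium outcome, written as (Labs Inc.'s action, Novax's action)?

(Med, Z)

Labs Inc. best-responds to each possible Novax move:
- X → Labs Inc. plays High (best of 4, 1, 7); Novax gets 3.
- Y → Labs Inc. plays Med (best of 5, 7, 0); Novax gets 2.
- Z → Labs Inc. plays Med (best of 0, 8, 1); Novax gets 9.
Novax's induced payoffs are 3, 2, 9, so Novax commits to Z. Subgame-perfect outcome: (Med, Z) with payoffs (8, 9).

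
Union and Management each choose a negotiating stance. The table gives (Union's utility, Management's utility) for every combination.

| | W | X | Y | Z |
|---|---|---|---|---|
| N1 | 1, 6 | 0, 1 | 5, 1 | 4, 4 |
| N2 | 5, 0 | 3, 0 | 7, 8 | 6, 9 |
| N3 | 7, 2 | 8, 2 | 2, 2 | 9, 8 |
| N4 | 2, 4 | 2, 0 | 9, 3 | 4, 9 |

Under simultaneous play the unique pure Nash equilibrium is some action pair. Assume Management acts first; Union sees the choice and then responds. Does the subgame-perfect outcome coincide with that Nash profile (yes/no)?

yes

Solve by backward induction (Management leads).
- W: Union compares 1, 5, 7, 2 and picks N3; Management would get 2.
- X: Union compares 0, 3, 8, 2 and picks N3; Management would get 2.
- Y: Union compares 5, 7, 2, 9 and picks N4; Management would get 3.
- Z: Union compares 4, 6, 9, 4 and picks N3; Management would get 8.
Management's induced payoffs are 2, 2, 3, 8, so Management commits to Z. Subgame-perfect outcome: (N3, Z) with payoffs (9, 8).
For the simultaneous game, intersect best replies.
Union's best replies: W→N3; X→N3; Y→N4; Z→N3.
Management's best replies: N1→W; N2→Z; N3→Z; N4→Z.
Only (N3, Z) has each player best-responding; Nash payoffs (9, 8).
Sequential outcome (N3, Z) coincides with the Nash profile (N3, Z).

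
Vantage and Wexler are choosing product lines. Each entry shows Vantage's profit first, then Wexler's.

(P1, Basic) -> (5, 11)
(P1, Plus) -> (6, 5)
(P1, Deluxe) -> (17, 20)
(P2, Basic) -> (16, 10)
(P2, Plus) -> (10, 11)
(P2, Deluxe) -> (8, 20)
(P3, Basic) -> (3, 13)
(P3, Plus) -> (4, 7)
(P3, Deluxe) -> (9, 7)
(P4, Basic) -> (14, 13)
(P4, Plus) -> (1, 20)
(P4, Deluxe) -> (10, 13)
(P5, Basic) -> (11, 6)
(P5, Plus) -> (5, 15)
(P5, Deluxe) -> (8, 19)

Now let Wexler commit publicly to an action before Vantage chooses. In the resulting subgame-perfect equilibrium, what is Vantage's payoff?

Vantage best-responds to each possible Wexler move:
- Basic: BR = P2, leader payoff 10.
- Plus: BR = P2, leader payoff 11.
- Deluxe: BR = P1, leader payoff 20.
Wexler's induced payoffs are 10, 11, 20, so Wexler commits to Deluxe. Subgame-perfect outcome: (P1, Deluxe) with payoffs (17, 20).

17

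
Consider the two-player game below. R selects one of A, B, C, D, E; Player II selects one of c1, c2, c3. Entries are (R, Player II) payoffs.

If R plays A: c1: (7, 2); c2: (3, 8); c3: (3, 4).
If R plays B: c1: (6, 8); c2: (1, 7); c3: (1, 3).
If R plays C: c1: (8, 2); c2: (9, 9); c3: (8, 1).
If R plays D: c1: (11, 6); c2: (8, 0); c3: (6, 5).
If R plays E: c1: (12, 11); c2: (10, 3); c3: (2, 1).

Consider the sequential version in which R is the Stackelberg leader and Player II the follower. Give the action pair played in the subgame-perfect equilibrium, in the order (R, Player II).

Work backward from Player II's decision.
- A: BR = c2, leader payoff 3.
- B: BR = c1, leader payoff 6.
- C: BR = c2, leader payoff 9.
- D: BR = c1, leader payoff 11.
- E: BR = c1, leader payoff 12.
R's induced payoffs are 3, 6, 9, 11, 12, so R commits to E. Subgame-perfect outcome: (E, c1) with payoffs (12, 11).

(E, c1)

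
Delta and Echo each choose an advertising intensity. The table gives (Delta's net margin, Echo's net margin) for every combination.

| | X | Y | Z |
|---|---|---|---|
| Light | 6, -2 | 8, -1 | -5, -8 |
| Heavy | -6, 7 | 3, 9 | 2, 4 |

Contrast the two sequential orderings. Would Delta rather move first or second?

If Delta leads: Echo's best replies are Light→Y, Heavy→Y; Delta's induced payoffs 8, 3; outcome (Light, Y), payoffs (8, -1).
If Echo leads: Delta's best replies are X→Light, Y→Light, Z→Heavy; Echo's induced payoffs -2, -1, 4; outcome (Heavy, Z), payoffs (2, 4).
Delta gets 8 moving first and 2 moving second, so Delta prefers to move first.

first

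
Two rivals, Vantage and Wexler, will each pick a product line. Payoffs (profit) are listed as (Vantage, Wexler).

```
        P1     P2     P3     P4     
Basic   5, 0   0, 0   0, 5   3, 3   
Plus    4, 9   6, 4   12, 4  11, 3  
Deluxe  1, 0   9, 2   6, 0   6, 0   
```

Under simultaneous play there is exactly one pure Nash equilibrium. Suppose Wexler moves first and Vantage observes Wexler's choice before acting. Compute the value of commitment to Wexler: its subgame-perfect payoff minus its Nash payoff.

Vantage best-responds to each possible Wexler move:
- P1 → Vantage plays Basic (best of 5, 4, 1); Wexler gets 0.
- P2 → Vantage plays Deluxe (best of 0, 6, 9); Wexler gets 2.
- P3 → Vantage plays Plus (best of 0, 12, 6); Wexler gets 4.
- P4 → Vantage plays Plus (best of 3, 11, 6); Wexler gets 3.
Wexler's induced payoffs are 0, 2, 4, 3, so Wexler commits to P3. Subgame-perfect outcome: (Plus, P3) with payoffs (12, 4).
For the simultaneous game, intersect best replies.
Vantage's best replies: P1→Basic; P2→Deluxe; P3→Plus; P4→Plus.
Wexler's best replies: Basic→P3; Plus→P1; Deluxe→P2.
Only (Deluxe, P2) has each player best-responding; Nash payoffs (9, 2).
Wexler's commitment gain: 4 − 2 = 2.

2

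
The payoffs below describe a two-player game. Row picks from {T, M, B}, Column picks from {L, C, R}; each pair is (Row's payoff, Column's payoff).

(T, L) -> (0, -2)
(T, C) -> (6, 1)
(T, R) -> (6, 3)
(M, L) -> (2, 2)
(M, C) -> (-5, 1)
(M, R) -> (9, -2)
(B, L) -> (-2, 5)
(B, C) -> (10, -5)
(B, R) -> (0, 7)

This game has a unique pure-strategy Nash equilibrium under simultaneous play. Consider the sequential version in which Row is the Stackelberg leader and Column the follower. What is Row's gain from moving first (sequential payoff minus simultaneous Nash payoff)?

4

Backward induction with Row moving first.
- T → Column plays R (best of -2, 1, 3); Row gets 6.
- M → Column plays L (best of 2, 1, -2); Row gets 2.
- B → Column plays R (best of 5, -5, 7); Row gets 0.
Among 6, 2, 0, the best is 6 at T. Subgame-perfect outcome: (T, R) with payoffs (6, 3).
For the simultaneous game, intersect best replies.
Row's best replies: L→M; C→B; R→M.
Column's best replies: T→R; M→L; B→R.
Only (M, L) has each player best-responding; Nash payoffs (2, 2).
Row's commitment gain: 6 − 2 = 4.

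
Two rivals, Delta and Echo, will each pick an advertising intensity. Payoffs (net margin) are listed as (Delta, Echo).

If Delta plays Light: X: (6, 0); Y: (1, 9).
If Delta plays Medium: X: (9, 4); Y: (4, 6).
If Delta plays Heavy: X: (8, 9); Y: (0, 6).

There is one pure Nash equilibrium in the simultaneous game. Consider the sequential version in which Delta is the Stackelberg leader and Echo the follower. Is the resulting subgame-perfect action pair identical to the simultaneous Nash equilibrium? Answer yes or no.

no

Solve by backward induction (Delta leads).
- Light: BR = Y, leader payoff 1.
- Medium: BR = Y, leader payoff 4.
- Heavy: BR = X, leader payoff 8.
Maximizing over 1, 4, 8, Delta chooses Heavy. Subgame-perfect outcome: (Heavy, X) with payoffs (8, 9).
For the simultaneous game, intersect best replies.
Delta's best replies: X→Medium; Y→Medium.
Echo's best replies: Light→Y; Medium→Y; Heavy→X.
The unique mutual best reply is (Medium, Y), giving (4, 6).
Sequential outcome (Heavy, X) differs from the Nash profile (Medium, Y).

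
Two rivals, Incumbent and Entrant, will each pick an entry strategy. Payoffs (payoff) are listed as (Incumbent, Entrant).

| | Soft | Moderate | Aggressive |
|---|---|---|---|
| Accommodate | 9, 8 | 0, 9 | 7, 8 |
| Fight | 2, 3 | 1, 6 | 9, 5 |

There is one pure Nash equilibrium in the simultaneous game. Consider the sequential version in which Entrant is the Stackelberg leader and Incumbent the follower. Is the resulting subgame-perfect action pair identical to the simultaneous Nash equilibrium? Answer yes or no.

no

Work backward from Incumbent's decision.
- Soft: BR = Accommodate, leader payoff 8.
- Moderate: BR = Fight, leader payoff 6.
- Aggressive: BR = Fight, leader payoff 5.
Maximizing over 8, 6, 5, Entrant chooses Soft. Subgame-perfect outcome: (Accommodate, Soft) with payoffs (9, 8).
For the simultaneous game, intersect best replies.
Incumbent's best replies: Soft→Accommodate; Moderate→Fight; Aggressive→Fight.
Entrant's best replies: Accommodate→Moderate; Fight→Moderate.
The unique mutual best reply is (Fight, Moderate), giving (1, 6).
Sequential outcome (Accommodate, Soft) differs from the Nash profile (Fight, Moderate).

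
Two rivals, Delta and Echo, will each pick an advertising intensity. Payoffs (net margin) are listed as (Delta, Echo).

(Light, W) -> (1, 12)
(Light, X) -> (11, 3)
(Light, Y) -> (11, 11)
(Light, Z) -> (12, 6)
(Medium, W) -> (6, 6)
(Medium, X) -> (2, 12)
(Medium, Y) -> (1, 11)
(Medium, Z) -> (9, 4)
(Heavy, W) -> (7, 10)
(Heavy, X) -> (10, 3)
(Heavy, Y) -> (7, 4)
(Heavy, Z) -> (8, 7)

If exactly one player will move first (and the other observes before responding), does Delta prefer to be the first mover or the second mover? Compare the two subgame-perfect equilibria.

If Delta leads: Echo's best replies are Light→W, Medium→X, Heavy→W; Delta's induced payoffs 1, 2, 7; outcome (Heavy, W), payoffs (7, 10).
If Echo leads: Delta's best replies are W→Heavy, X→Light, Y→Light, Z→Light; Echo's induced payoffs 10, 3, 11, 6; outcome (Light, Y), payoffs (11, 11).
Delta gets 7 moving first and 11 moving second, so Delta prefers to move second.

second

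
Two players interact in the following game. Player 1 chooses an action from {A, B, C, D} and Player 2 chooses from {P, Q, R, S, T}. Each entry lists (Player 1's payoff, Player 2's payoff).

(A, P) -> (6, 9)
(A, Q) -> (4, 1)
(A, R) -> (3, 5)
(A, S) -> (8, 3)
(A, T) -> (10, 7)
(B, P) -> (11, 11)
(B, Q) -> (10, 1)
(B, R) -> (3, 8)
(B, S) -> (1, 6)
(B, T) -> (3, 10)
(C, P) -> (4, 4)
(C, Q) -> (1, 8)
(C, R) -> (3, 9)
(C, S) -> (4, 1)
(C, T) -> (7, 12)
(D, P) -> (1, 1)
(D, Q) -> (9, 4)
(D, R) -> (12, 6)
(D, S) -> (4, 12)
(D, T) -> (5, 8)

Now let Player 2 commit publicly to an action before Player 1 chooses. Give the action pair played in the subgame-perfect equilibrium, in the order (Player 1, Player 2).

(B, P)

Backward induction with Player 2 moving first.
- P: Player 1 compares 6, 11, 4, 1 and picks B; Player 2 would get 11.
- Q: Player 1 compares 4, 10, 1, 9 and picks B; Player 2 would get 1.
- R: Player 1 compares 3, 3, 3, 12 and picks D; Player 2 would get 6.
- S: Player 1 compares 8, 1, 4, 4 and picks A; Player 2 would get 3.
- T: Player 1 compares 10, 3, 7, 5 and picks A; Player 2 would get 7.
Among 11, 1, 6, 3, 7, the best is 11 at P. Subgame-perfect outcome: (B, P) with payoffs (11, 11).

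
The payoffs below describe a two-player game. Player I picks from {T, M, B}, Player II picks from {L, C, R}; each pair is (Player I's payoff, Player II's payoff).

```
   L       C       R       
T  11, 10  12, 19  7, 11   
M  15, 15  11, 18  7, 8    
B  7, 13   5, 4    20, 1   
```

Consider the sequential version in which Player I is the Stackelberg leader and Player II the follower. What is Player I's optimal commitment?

Solve by backward induction (Player I leads).
- T: Player II compares 10, 19, 11 and picks C; Player I would get 12.
- M: Player II compares 15, 18, 8 and picks C; Player I would get 11.
- B: Player II compares 13, 4, 1 and picks L; Player I would get 7.
Maximizing over 12, 11, 7, Player I chooses T. Subgame-perfect outcome: (T, C) with payoffs (12, 19).

T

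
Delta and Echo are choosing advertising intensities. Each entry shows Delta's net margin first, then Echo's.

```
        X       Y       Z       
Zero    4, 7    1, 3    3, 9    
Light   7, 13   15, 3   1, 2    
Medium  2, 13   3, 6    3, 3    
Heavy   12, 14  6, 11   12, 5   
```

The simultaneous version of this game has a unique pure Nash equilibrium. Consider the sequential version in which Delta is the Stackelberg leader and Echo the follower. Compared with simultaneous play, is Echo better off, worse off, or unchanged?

Solve by backward induction (Delta leads).
- Zero: BR = Z, leader payoff 3.
- Light: BR = X, leader payoff 7.
- Medium: BR = X, leader payoff 2.
- Heavy: BR = X, leader payoff 12.
Maximizing over 3, 7, 2, 12, Delta chooses Heavy. Subgame-perfect outcome: (Heavy, X) with payoffs (12, 14).
For the simultaneous game, intersect best replies.
Delta's best replies: X→Heavy; Y→Light; Z→Heavy.
Echo's best replies: Zero→Z; Light→X; Medium→X; Heavy→X.
The unique mutual best reply is (Heavy, X), giving (12, 14).
Echo earns 14 sequentially versus 14 at the Nash outcome: unchanged.

unchanged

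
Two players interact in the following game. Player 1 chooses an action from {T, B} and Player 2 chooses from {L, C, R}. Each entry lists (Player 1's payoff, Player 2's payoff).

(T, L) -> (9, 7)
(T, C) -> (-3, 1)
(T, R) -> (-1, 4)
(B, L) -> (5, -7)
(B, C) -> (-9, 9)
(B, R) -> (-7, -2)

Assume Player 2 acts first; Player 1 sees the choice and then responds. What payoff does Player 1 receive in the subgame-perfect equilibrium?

Work backward from Player 1's decision.
- L: BR = T, leader payoff 7.
- C: BR = T, leader payoff 1.
- R: BR = T, leader payoff 4.
Maximizing over 7, 1, 4, Player 2 chooses L. Subgame-perfect outcome: (T, L) with payoffs (9, 7).

9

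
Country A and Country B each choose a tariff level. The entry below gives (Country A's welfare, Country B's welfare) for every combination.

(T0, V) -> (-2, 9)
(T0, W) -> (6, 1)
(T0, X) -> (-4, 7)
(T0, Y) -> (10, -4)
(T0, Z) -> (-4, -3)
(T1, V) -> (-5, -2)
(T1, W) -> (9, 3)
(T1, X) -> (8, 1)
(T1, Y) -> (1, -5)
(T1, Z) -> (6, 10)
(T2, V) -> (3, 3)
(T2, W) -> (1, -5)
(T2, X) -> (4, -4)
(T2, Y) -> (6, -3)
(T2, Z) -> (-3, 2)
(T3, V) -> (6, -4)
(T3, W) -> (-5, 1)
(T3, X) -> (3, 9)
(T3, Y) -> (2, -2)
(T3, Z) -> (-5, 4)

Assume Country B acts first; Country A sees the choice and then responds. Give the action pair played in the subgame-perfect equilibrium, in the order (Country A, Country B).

Country A best-responds to each possible Country B move:
- V: Country A compares -2, -5, 3, 6 and picks T3; Country B would get -4.
- W: Country A compares 6, 9, 1, -5 and picks T1; Country B would get 3.
- X: Country A compares -4, 8, 4, 3 and picks T1; Country B would get 1.
- Y: Country A compares 10, 1, 6, 2 and picks T0; Country B would get -4.
- Z: Country A compares -4, 6, -3, -5 and picks T1; Country B would get 10.
Country B's induced payoffs are -4, 3, 1, -4, 10, so Country B commits to Z. Subgame-perfect outcome: (T1, Z) with payoffs (6, 10).

(T1, Z)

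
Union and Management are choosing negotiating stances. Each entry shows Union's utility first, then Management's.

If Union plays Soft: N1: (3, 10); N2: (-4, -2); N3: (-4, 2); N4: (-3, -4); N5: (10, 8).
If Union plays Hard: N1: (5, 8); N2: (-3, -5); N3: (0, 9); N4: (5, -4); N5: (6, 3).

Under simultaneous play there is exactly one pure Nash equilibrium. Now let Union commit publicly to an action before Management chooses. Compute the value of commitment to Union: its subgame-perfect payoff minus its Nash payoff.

Management best-responds to each possible Union move:
- Soft: BR = N1, leader payoff 3.
- Hard: BR = N3, leader payoff 0.
Among 3, 0, the best is 3 at Soft. Subgame-perfect outcome: (Soft, N1) with payoffs (3, 10).
Now find the simultaneous Nash equilibrium.
Union's best replies: N1→Hard; N2→Hard; N3→Hard; N4→Hard; N5→Soft.
Management's best replies: Soft→N1; Hard→N3.
The unique mutual best reply is (Hard, N3), giving (0, 9).
Union's commitment gain: 3 − 0 = 3.

3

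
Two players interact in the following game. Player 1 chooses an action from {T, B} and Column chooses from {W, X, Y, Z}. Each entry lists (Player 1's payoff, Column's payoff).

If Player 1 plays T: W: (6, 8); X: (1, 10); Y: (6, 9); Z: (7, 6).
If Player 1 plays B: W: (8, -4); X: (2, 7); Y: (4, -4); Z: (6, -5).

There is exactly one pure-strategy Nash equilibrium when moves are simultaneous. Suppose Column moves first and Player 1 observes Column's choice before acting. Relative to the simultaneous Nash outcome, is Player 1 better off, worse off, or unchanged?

better off

Solve by backward induction (Column leads).
- W: BR = B, leader payoff -4.
- X: BR = B, leader payoff 7.
- Y: BR = T, leader payoff 9.
- Z: BR = T, leader payoff 6.
Among -4, 7, 9, 6, the best is 9 at Y. Subgame-perfect outcome: (T, Y) with payoffs (6, 9).
Now find the simultaneous Nash equilibrium.
Player 1's best replies: W→B; X→B; Y→T; Z→T.
Column's best replies: T→X; B→X.
The unique mutual best reply is (B, X), giving (2, 7).
Player 1 earns 6 sequentially versus 2 at the Nash outcome: better off.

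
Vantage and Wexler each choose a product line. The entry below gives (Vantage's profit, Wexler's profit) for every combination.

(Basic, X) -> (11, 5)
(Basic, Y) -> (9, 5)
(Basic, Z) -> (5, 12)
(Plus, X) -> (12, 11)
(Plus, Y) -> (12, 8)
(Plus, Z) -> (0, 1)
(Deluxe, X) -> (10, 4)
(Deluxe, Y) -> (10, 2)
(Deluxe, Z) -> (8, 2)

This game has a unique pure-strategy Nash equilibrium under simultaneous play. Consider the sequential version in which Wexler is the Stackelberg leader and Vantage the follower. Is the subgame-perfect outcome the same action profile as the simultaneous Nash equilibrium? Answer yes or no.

Backward induction with Wexler moving first.
- X: BR = Plus, leader payoff 11.
- Y: BR = Plus, leader payoff 8.
- Z: BR = Deluxe, leader payoff 2.
Wexler's induced payoffs are 11, 8, 2, so Wexler commits to X. Subgame-perfect outcome: (Plus, X) with payoffs (12, 11).
Now find the simultaneous Nash equilibrium.
Vantage's best replies: X→Plus; Y→Plus; Z→Deluxe.
Wexler's best replies: Basic→Z; Plus→X; Deluxe→X.
Only (Plus, X) has each player best-responding; Nash payoffs (12, 11).
Sequential outcome (Plus, X) coincides with the Nash profile (Plus, X).

yes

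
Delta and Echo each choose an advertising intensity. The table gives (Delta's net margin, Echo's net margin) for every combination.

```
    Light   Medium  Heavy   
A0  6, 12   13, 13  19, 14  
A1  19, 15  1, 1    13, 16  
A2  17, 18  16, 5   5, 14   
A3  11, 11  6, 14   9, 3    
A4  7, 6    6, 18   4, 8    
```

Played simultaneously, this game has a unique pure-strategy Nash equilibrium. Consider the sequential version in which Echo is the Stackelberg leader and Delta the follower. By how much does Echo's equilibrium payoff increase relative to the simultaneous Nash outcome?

1

Delta best-responds to each possible Echo move:
- Light: BR = A1, leader payoff 15.
- Medium: BR = A2, leader payoff 5.
- Heavy: BR = A0, leader payoff 14.
Maximizing over 15, 5, 14, Echo chooses Light. Subgame-perfect outcome: (A1, Light) with payoffs (19, 15).
Under simultaneous play:
Delta's best replies: Light→A1; Medium→A2; Heavy→A0.
Echo's best replies: A0→Heavy; A1→Heavy; A2→Light; A3→Medium; A4→Medium.
Only (A0, Heavy) has each player best-responding; Nash payoffs (19, 14).
Echo's commitment gain: 15 − 14 = 1.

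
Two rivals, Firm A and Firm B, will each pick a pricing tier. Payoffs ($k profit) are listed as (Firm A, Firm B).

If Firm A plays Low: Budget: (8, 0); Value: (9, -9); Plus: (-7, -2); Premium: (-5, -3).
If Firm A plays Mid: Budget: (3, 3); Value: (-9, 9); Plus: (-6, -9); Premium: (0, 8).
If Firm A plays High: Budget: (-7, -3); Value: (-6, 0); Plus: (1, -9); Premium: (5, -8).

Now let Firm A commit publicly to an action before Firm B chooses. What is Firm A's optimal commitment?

Low

Work backward from Firm B's decision.
- Low → Firm B plays Budget (best of 0, -9, -2, -3); Firm A gets 8.
- Mid → Firm B plays Value (best of 3, 9, -9, 8); Firm A gets -9.
- High → Firm B plays Value (best of -3, 0, -9, -8); Firm A gets -6.
Maximizing over 8, -9, -6, Firm A chooses Low. Subgame-perfect outcome: (Low, Budget) with payoffs (8, 0).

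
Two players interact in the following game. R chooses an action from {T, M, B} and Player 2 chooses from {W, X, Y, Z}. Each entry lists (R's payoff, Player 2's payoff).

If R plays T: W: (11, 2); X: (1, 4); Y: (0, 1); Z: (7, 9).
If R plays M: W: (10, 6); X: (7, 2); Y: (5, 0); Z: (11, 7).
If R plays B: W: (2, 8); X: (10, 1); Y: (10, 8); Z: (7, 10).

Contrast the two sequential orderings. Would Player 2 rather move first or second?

If R leads: Player 2's best replies are T→Z, M→Z, B→Z; R's induced payoffs 7, 11, 7; outcome (M, Z), payoffs (11, 7).
If Player 2 leads: R's best replies are W→T, X→B, Y→B, Z→M; Player 2's induced payoffs 2, 1, 8, 7; outcome (B, Y), payoffs (10, 8).
Player 2 gets 8 moving first and 7 moving second, so Player 2 prefers to move first.

first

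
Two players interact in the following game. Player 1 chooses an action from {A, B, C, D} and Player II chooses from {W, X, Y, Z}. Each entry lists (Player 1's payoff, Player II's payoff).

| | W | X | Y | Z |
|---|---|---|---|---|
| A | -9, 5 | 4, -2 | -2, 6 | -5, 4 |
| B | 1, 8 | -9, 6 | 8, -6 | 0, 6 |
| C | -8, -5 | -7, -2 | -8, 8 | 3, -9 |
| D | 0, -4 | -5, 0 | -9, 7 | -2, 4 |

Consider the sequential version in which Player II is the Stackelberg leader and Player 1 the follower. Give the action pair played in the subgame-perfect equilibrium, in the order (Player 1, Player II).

(B, W)

Backward induction with Player II moving first.
- W: Player 1 compares -9, 1, -8, 0 and picks B; Player II would get 8.
- X: Player 1 compares 4, -9, -7, -5 and picks A; Player II would get -2.
- Y: Player 1 compares -2, 8, -8, -9 and picks B; Player II would get -6.
- Z: Player 1 compares -5, 0, 3, -2 and picks C; Player II would get -9.
Among 8, -2, -6, -9, the best is 8 at W. Subgame-perfect outcome: (B, W) with payoffs (1, 8).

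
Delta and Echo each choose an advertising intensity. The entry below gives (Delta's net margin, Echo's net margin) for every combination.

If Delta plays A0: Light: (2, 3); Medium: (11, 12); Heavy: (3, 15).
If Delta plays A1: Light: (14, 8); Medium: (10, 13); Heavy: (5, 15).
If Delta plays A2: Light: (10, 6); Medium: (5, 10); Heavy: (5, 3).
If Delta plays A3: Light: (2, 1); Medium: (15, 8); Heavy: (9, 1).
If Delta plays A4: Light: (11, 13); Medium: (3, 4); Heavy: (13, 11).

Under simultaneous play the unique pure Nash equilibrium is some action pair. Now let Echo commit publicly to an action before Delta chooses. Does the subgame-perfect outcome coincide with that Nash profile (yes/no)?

no

Work backward from Delta's decision.
- Light → Delta plays A1 (best of 2, 14, 10, 2, 11); Echo gets 8.
- Medium → Delta plays A3 (best of 11, 10, 5, 15, 3); Echo gets 8.
- Heavy → Delta plays A4 (best of 3, 5, 5, 9, 13); Echo gets 11.
Among 8, 8, 11, the best is 11 at Heavy. Subgame-perfect outcome: (A4, Heavy) with payoffs (13, 11).
For the simultaneous game, intersect best replies.
Delta's best replies: Light→A1; Medium→A3; Heavy→A4.
Echo's best replies: A0→Heavy; A1→Heavy; A2→Medium; A3→Medium; A4→Light.
Only (A3, Medium) has each player best-responding; Nash payoffs (15, 8).
Sequential outcome (A4, Heavy) differs from the Nash profile (A3, Medium).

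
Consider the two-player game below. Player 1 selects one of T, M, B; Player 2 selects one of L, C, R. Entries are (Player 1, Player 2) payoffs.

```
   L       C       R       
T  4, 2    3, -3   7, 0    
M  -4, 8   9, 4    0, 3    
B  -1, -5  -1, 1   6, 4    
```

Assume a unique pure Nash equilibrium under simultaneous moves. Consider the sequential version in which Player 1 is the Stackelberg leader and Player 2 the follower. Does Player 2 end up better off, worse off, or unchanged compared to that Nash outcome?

Work backward from Player 2's decision.
- T: Player 2 compares 2, -3, 0 and picks L; Player 1 would get 4.
- M: Player 2 compares 8, 4, 3 and picks L; Player 1 would get -4.
- B: Player 2 compares -5, 1, 4 and picks R; Player 1 would get 6.
Among 4, -4, 6, the best is 6 at B. Subgame-perfect outcome: (B, R) with payoffs (6, 4).
Now find the simultaneous Nash equilibrium.
Player 1's best replies: L→T; C→M; R→T.
Player 2's best replies: T→L; M→L; B→R.
Only (T, L) has each player best-responding; Nash payoffs (4, 2).
Player 2 earns 4 sequentially versus 2 at the Nash outcome: better off.

better off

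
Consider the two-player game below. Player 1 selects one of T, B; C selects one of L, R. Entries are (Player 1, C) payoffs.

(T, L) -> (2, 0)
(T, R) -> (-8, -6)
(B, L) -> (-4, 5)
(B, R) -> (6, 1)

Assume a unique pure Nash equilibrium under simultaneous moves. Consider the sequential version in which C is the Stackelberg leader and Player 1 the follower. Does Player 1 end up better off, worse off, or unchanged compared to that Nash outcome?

Work backward from Player 1's decision.
- L: BR = T, leader payoff 0.
- R: BR = B, leader payoff 1.
Maximizing over 0, 1, C chooses R. Subgame-perfect outcome: (B, R) with payoffs (6, 1).
For the simultaneous game, intersect best replies.
Player 1's best replies: L→T; R→B.
C's best replies: T→L; B→L.
Only (T, L) has each player best-responding; Nash payoffs (2, 0).
Player 1 earns 6 sequentially versus 2 at the Nash outcome: better off.

better off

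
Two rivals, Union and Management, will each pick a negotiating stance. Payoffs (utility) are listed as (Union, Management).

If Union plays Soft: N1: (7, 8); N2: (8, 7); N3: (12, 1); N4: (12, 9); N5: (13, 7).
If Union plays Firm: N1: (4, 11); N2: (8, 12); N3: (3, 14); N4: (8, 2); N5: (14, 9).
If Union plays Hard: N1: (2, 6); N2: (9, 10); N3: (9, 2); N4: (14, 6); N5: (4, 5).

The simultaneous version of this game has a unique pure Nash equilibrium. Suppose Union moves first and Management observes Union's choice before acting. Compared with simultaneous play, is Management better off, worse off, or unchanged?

worse off

Work backward from Management's decision.
- Soft → Management plays N4 (best of 8, 7, 1, 9, 7); Union gets 12.
- Firm → Management plays N3 (best of 11, 12, 14, 2, 9); Union gets 3.
- Hard → Management plays N2 (best of 6, 10, 2, 6, 5); Union gets 9.
Maximizing over 12, 3, 9, Union chooses Soft. Subgame-perfect outcome: (Soft, N4) with payoffs (12, 9).
Under simultaneous play:
Union's best replies: N1→Soft; N2→Hard; N3→Soft; N4→Hard; N5→Firm.
Management's best replies: Soft→N4; Firm→N3; Hard→N2.
Only (Hard, N2) has each player best-responding; Nash payoffs (9, 10).
Management earns 9 sequentially versus 10 at the Nash outcome: worse off.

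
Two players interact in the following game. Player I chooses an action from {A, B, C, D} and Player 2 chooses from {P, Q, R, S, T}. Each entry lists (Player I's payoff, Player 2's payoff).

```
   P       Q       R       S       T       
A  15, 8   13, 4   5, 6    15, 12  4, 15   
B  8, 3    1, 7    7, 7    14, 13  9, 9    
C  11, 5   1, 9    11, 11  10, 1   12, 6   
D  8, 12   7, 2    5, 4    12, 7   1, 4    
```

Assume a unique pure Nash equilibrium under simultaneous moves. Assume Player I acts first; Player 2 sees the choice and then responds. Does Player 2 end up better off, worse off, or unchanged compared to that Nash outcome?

better off

Work backward from Player 2's decision.
- A: BR = T, leader payoff 4.
- B: BR = S, leader payoff 14.
- C: BR = R, leader payoff 11.
- D: BR = P, leader payoff 8.
Among 4, 14, 11, 8, the best is 14 at B. Subgame-perfect outcome: (B, S) with payoffs (14, 13).
For the simultaneous game, intersect best replies.
Player I's best replies: P→A; Q→A; R→C; S→A; T→C.
Player 2's best replies: A→T; B→S; C→R; D→P.
The unique mutual best reply is (C, R), giving (11, 11).
Player 2 earns 13 sequentially versus 11 at the Nash outcome: better off.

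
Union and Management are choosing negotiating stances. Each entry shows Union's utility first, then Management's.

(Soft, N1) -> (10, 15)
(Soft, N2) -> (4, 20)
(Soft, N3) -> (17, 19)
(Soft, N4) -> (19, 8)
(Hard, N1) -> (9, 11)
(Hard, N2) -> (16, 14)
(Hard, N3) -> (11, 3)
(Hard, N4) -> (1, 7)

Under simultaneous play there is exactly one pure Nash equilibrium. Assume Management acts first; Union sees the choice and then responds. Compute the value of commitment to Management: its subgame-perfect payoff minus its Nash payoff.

Backward induction with Management moving first.
- N1 → Union plays Soft (best of 10, 9); Management gets 15.
- N2 → Union plays Hard (best of 4, 16); Management gets 14.
- N3 → Union plays Soft (best of 17, 11); Management gets 19.
- N4 → Union plays Soft (best of 19, 1); Management gets 8.
Management's induced payoffs are 15, 14, 19, 8, so Management commits to N3. Subgame-perfect outcome: (Soft, N3) with payoffs (17, 19).
For the simultaneous game, intersect best replies.
Union's best replies: N1→Soft; N2→Hard; N3→Soft; N4→Soft.
Management's best replies: Soft→N2; Hard→N2.
Only (Hard, N2) has each player best-responding; Nash payoffs (16, 14).
Management's commitment gain: 19 − 14 = 5.

5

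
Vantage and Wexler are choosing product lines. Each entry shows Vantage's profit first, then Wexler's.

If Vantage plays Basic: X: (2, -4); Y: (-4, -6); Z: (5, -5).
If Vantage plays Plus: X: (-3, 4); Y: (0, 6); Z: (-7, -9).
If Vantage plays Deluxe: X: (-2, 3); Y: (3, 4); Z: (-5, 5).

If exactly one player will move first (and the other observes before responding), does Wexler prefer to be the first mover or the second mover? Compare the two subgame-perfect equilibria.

first

If Vantage leads: Wexler's best replies are Basic→X, Plus→Y, Deluxe→Z; Vantage's induced payoffs 2, 0, -5; outcome (Basic, X), payoffs (2, -4).
If Wexler leads: Vantage's best replies are X→Basic, Y→Deluxe, Z→Basic; Wexler's induced payoffs -4, 4, -5; outcome (Deluxe, Y), payoffs (3, 4).
Wexler gets 4 moving first and -4 moving second, so Wexler prefers to move first.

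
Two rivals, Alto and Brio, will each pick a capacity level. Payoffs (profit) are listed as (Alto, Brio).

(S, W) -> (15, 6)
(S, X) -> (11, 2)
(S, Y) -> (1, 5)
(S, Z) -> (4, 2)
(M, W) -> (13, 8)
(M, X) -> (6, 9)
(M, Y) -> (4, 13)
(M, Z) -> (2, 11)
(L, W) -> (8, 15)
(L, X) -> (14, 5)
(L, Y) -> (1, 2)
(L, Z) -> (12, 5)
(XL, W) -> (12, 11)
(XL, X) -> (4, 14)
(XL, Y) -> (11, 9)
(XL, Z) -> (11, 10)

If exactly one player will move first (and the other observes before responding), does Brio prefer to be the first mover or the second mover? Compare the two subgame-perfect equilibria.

If Alto leads: Brio's best replies are S→W, M→Y, L→W, XL→X; Alto's induced payoffs 15, 4, 8, 4; outcome (S, W), payoffs (15, 6).
If Brio leads: Alto's best replies are W→S, X→L, Y→XL, Z→L; Brio's induced payoffs 6, 5, 9, 5; outcome (XL, Y), payoffs (11, 9).
Brio gets 9 moving first and 6 moving second, so Brio prefers to move first.

first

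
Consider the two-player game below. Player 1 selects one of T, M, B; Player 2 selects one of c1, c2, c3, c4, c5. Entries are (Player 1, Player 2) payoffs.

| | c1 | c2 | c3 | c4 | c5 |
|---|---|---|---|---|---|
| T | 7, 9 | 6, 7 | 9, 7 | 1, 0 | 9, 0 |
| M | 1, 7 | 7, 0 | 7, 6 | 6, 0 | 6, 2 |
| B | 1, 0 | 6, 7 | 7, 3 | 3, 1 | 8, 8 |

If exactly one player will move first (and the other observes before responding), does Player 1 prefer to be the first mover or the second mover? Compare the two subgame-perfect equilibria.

first

If Player 1 leads: Player 2's best replies are T→c1, M→c1, B→c5; Player 1's induced payoffs 7, 1, 8; outcome (B, c5), payoffs (8, 8).
If Player 2 leads: Player 1's best replies are c1→T, c2→M, c3→T, c4→M, c5→T; Player 2's induced payoffs 9, 0, 7, 0, 0; outcome (T, c1), payoffs (7, 9).
Player 1 gets 8 moving first and 7 moving second, so Player 1 prefers to move first.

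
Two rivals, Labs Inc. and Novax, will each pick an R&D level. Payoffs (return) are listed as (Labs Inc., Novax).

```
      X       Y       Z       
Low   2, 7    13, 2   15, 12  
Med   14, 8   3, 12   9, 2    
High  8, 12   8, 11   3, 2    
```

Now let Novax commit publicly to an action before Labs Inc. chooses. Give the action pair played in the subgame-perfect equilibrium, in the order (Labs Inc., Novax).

Labs Inc. best-responds to each possible Novax move:
- X: BR = Med, leader payoff 8.
- Y: BR = Low, leader payoff 2.
- Z: BR = Low, leader payoff 12.
Among 8, 2, 12, the best is 12 at Z. Subgame-perfect outcome: (Low, Z) with payoffs (15, 12).

(Low, Z)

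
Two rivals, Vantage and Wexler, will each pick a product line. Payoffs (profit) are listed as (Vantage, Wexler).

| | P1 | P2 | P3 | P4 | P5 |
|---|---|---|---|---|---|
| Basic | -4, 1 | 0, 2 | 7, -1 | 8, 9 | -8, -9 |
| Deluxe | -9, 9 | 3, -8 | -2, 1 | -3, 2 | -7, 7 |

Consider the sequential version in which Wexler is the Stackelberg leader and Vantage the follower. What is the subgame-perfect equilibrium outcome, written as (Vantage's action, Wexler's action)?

(Basic, P4)

Backward induction with Wexler moving first.
- P1: BR = Basic, leader payoff 1.
- P2: BR = Deluxe, leader payoff -8.
- P3: BR = Basic, leader payoff -1.
- P4: BR = Basic, leader payoff 9.
- P5: BR = Deluxe, leader payoff 7.
Wexler's induced payoffs are 1, -8, -1, 9, 7, so Wexler commits to P4. Subgame-perfect outcome: (Basic, P4) with payoffs (8, 9).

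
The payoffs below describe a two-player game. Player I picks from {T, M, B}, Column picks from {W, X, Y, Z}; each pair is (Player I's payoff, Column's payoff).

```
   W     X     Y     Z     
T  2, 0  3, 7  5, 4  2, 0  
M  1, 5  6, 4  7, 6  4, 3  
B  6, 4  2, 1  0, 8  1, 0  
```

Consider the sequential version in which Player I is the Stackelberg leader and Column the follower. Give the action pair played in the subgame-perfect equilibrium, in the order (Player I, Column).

Work backward from Column's decision.
- T: Column compares 0, 7, 4, 0 and picks X; Player I would get 3.
- M: Column compares 5, 4, 6, 3 and picks Y; Player I would get 7.
- B: Column compares 4, 1, 8, 0 and picks Y; Player I would get 0.
Maximizing over 3, 7, 0, Player I chooses M. Subgame-perfect outcome: (M, Y) with payoffs (7, 6).

(M, Y)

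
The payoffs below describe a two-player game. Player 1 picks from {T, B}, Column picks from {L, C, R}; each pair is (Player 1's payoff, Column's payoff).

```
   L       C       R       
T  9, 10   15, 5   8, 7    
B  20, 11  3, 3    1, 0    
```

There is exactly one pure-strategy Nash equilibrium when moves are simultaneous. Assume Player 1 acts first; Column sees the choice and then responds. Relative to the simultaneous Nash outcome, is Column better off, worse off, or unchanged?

Column best-responds to each possible Player 1 move:
- T → Column plays L (best of 10, 5, 7); Player 1 gets 9.
- B → Column plays L (best of 11, 3, 0); Player 1 gets 20.
Among 9, 20, the best is 20 at B. Subgame-perfect outcome: (B, L) with payoffs (20, 11).
For the simultaneous game, intersect best replies.
Player 1's best replies: L→B; C→T; R→T.
Column's best replies: T→L; B→L.
Only (B, L) has each player best-responding; Nash payoffs (20, 11).
Column earns 11 sequentially versus 11 at the Nash outcome: unchanged.

unchanged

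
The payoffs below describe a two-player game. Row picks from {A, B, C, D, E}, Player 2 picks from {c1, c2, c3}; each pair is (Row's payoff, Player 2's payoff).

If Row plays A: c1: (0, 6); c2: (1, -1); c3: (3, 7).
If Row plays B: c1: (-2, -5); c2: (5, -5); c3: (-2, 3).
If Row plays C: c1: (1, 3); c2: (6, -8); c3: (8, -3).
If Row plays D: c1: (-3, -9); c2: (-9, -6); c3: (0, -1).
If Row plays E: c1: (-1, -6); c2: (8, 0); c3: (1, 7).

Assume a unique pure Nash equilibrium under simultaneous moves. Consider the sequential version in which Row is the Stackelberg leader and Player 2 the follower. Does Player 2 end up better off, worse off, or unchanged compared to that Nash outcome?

Backward induction with Row moving first.
- A: Player 2 compares 6, -1, 7 and picks c3; Row would get 3.
- B: Player 2 compares -5, -5, 3 and picks c3; Row would get -2.
- C: Player 2 compares 3, -8, -3 and picks c1; Row would get 1.
- D: Player 2 compares -9, -6, -1 and picks c3; Row would get 0.
- E: Player 2 compares -6, 0, 7 and picks c3; Row would get 1.
Maximizing over 3, -2, 1, 0, 1, Row chooses A. Subgame-perfect outcome: (A, c3) with payoffs (3, 7).
Under simultaneous play:
Row's best replies: c1→C; c2→E; c3→C.
Player 2's best replies: A→c3; B→c3; C→c1; D→c3; E→c3.
The unique mutual best reply is (C, c1), giving (1, 3).
Player 2 earns 7 sequentially versus 3 at the Nash outcome: better off.

better off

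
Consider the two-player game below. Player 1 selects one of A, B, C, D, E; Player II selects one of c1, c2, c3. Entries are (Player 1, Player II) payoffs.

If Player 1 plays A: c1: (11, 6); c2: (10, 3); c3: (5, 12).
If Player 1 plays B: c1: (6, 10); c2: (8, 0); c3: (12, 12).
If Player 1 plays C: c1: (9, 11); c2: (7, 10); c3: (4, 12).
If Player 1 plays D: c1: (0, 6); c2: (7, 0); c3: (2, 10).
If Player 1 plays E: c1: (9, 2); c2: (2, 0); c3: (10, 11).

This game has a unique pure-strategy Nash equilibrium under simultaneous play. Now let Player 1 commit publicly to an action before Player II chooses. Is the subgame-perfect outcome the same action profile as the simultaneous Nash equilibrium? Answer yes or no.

Work backward from Player II's decision.
- A: Player II compares 6, 3, 12 and picks c3; Player 1 would get 5.
- B: Player II compares 10, 0, 12 and picks c3; Player 1 would get 12.
- C: Player II compares 11, 10, 12 and picks c3; Player 1 would get 4.
- D: Player II compares 6, 0, 10 and picks c3; Player 1 would get 2.
- E: Player II compares 2, 0, 11 and picks c3; Player 1 would get 10.
Among 5, 12, 4, 2, 10, the best is 12 at B. Subgame-perfect outcome: (B, c3) with payoffs (12, 12).
For the simultaneous game, intersect best replies.
Player 1's best replies: c1→A; c2→A; c3→B.
Player II's best replies: A→c3; B→c3; C→c3; D→c3; E→c3.
The unique mutual best reply is (B, c3), giving (12, 12).
Sequential outcome (B, c3) coincides with the Nash profile (B, c3).

yes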